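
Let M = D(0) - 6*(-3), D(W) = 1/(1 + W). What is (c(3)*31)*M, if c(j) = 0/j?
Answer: 0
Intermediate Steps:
c(j) = 0
M = 19 (M = 1/(1 + 0) - 6*(-3) = 1/1 - 1*(-18) = 1 + 18 = 19)
(c(3)*31)*M = (0*31)*19 = 0*19 = 0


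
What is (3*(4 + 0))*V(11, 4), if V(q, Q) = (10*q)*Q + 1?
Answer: 5292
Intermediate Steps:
V(q, Q) = 1 + 10*Q*q (V(q, Q) = 10*Q*q + 1 = 1 + 10*Q*q)
(3*(4 + 0))*V(11, 4) = (3*(4 + 0))*(1 + 10*4*11) = (3*4)*(1 + 440) = 12*441 = 5292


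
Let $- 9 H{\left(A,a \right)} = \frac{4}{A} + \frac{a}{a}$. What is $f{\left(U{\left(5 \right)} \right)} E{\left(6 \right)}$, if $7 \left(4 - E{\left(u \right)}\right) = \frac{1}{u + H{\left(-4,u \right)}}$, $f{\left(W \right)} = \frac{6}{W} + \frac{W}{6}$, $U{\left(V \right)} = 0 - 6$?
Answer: $- \frac{167}{21} \approx -7.9524$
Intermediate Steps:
$U{\left(V \right)} = -6$ ($U{\left(V \right)} = 0 - 6 = -6$)
$H{\left(A,a \right)} = - \frac{1}{9} - \frac{4}{9 A}$ ($H{\left(A,a \right)} = - \frac{\frac{4}{A} + \frac{a}{a}}{9} = - \frac{\frac{4}{A} + 1}{9} = - \frac{1 + \frac{4}{A}}{9} = - \frac{1}{9} - \frac{4}{9 A}$)
$f{\left(W \right)} = \frac{6}{W} + \frac{W}{6}$ ($f{\left(W \right)} = \frac{6}{W} + W \frac{1}{6} = \frac{6}{W} + \frac{W}{6}$)
$E{\left(u \right)} = 4 - \frac{1}{7 u}$ ($E{\left(u \right)} = 4 - \frac{1}{7 \left(u + \frac{-4 - -4}{9 \left(-4\right)}\right)} = 4 - \frac{1}{7 \left(u + \frac{1}{9} \left(- \frac{1}{4}\right) \left(-4 + 4\right)\right)} = 4 - \frac{1}{7 \left(u + \frac{1}{9} \left(- \frac{1}{4}\right) 0\right)} = 4 - \frac{1}{7 \left(u + 0\right)} = 4 - \frac{1}{7 u}$)
$f{\left(U{\left(5 \right)} \right)} E{\left(6 \right)} = \left(\frac{6}{-6} + \frac{1}{6} \left(-6\right)\right) \left(4 - \frac{1}{7 \cdot 6}\right) = \left(6 \left(- \frac{1}{6}\right) - 1\right) \left(4 - \frac{1}{42}\right) = \left(-1 - 1\right) \left(4 - \frac{1}{42}\right) = \left(-2\right) \frac{167}{42} = - \frac{167}{21}$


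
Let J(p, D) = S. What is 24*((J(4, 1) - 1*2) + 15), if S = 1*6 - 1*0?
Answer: 456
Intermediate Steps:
S = 6 (S = 6 + 0 = 6)
J(p, D) = 6
24*((J(4, 1) - 1*2) + 15) = 24*((6 - 1*2) + 15) = 24*((6 - 2) + 15) = 24*(4 + 15) = 24*19 = 456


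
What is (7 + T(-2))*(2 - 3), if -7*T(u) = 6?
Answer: -43/7 ≈ -6.1429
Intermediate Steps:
T(u) = -6/7 (T(u) = -⅐*6 = -6/7)
(7 + T(-2))*(2 - 3) = (7 - 6/7)*(2 - 3) = (43/7)*(-1) = -43/7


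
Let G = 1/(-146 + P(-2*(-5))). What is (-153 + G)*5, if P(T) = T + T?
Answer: -96395/126 ≈ -765.04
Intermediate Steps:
P(T) = 2*T
G = -1/126 (G = 1/(-146 + 2*(-2*(-5))) = 1/(-146 + 2*10) = 1/(-146 + 20) = 1/(-126) = -1/126 ≈ -0.0079365)
(-153 + G)*5 = (-153 - 1/126)*5 = -19279/126*5 = -96395/126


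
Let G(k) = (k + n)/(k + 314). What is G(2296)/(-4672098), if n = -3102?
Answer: 403/6097087890 ≈ 6.6097e-8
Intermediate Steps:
G(k) = (-3102 + k)/(314 + k) (G(k) = (k - 3102)/(k + 314) = (-3102 + k)/(314 + k))
G(2296)/(-4672098) = ((-3102 + 2296)/(314 + 2296))/(-4672098) = (-806/2610)*(-1/4672098) = ((1/2610)*(-806))*(-1/4672098) = -403/1305*(-1/4672098) = 403/6097087890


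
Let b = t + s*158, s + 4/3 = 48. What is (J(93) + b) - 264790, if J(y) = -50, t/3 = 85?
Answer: -771635/3 ≈ -2.5721e+5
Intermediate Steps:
s = 140/3 (s = -4/3 + 48 = 140/3 ≈ 46.667)
t = 255 (t = 3*85 = 255)
b = 22885/3 (b = 255 + (140/3)*158 = 255 + 22120/3 = 22885/3 ≈ 7628.3)
(J(93) + b) - 264790 = (-50 + 22885/3) - 264790 = 22735/3 - 264790 = -771635/3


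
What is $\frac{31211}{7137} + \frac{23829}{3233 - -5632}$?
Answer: $\frac{49639232}{7029945} \approx 7.0611$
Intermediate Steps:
$\frac{31211}{7137} + \frac{23829}{3233 - -5632} = 31211 \cdot \frac{1}{7137} + \frac{23829}{3233 + 5632} = \frac{31211}{7137} + \frac{23829}{8865} = \frac{31211}{7137} + 23829 \cdot \frac{1}{8865} = \frac{31211}{7137} + \frac{7943}{2955} = \frac{49639232}{7029945}$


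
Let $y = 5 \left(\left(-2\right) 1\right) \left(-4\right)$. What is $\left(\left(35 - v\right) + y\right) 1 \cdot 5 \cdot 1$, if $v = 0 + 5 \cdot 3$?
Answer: $300$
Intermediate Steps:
$y = 40$ ($y = 5 \left(-2\right) \left(-4\right) = \left(-10\right) \left(-4\right) = 40$)
$v = 15$ ($v = 0 + 15 = 15$)
$\left(\left(35 - v\right) + y\right) 1 \cdot 5 \cdot 1 = \left(\left(35 - 15\right) + 40\right) 1 \cdot 5 \cdot 1 = \left(\left(35 - 15\right) + 40\right) 5 \cdot 1 = \left(20 + 40\right) 5 = 60 \cdot 5 = 300$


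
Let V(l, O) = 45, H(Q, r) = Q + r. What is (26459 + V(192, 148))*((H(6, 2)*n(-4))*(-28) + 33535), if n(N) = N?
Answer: 912559224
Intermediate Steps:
(26459 + V(192, 148))*((H(6, 2)*n(-4))*(-28) + 33535) = (26459 + 45)*(((6 + 2)*(-4))*(-28) + 33535) = 26504*((8*(-4))*(-28) + 33535) = 26504*(-32*(-28) + 33535) = 26504*(896 + 33535) = 26504*34431 = 912559224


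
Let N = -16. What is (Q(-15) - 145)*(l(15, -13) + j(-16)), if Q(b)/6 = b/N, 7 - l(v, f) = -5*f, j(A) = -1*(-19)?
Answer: 43485/8 ≈ 5435.6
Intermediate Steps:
j(A) = 19
l(v, f) = 7 + 5*f (l(v, f) = 7 - (-5)*f = 7 + 5*f)
Q(b) = -3*b/8 (Q(b) = 6*(b/(-16)) = 6*(b*(-1/16)) = 6*(-b/16) = -3*b/8)
(Q(-15) - 145)*(l(15, -13) + j(-16)) = (-3/8*(-15) - 145)*((7 + 5*(-13)) + 19) = (45/8 - 145)*((7 - 65) + 19) = -1115*(-58 + 19)/8 = -1115/8*(-39) = 43485/8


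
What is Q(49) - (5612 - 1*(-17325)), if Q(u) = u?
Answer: -22888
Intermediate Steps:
Q(49) - (5612 - 1*(-17325)) = 49 - (5612 - 1*(-17325)) = 49 - (5612 + 17325) = 49 - 1*22937 = 49 - 22937 = -22888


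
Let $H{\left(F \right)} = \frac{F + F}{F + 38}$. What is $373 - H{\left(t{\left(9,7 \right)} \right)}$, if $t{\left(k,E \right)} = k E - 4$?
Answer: $\frac{36063}{97} \approx 371.78$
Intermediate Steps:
$t{\left(k,E \right)} = -4 + E k$ ($t{\left(k,E \right)} = E k - 4 = -4 + E k$)
$H{\left(F \right)} = \frac{2 F}{38 + F}$
$373 - H{\left(t{\left(9,7 \right)} \right)} = 373 - \frac{2 \left(-4 + 7 \cdot 9\right)}{38 + \left(-4 + 7 \cdot 9\right)} = 373 - \frac{2 \left(-4 + 63\right)}{38 + \left(-4 + 63\right)} = 373 - 2 \cdot 59 \frac{1}{38 + 59} = 373 - 2 \cdot 59 \cdot \frac{1}{97} = 373 - \frac{118}{97} = \frac{36063}{97}$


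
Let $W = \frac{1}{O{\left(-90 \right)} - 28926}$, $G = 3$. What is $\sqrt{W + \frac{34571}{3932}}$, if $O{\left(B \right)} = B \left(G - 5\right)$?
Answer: $\frac{\sqrt{780038580524467}}{9419106} \approx 2.9652$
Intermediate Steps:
$O{\left(B \right)} = - 2 B$ ($O{\left(B \right)} = B \left(3 - 5\right) = B \left(-2\right) = - 2 B$)
$W = - \frac{1}{28746}$ ($W = \frac{1}{\left(-2\right) \left(-90\right) - 28926} = \frac{1}{180 - 28926} = \frac{1}{-28746} = - \frac{1}{28746} \approx -3.4787 \cdot 10^{-5}$)
$\sqrt{W + \frac{34571}{3932}} = \sqrt{- \frac{1}{28746} + \frac{34571}{3932}} = \sqrt{\frac{496887017}{56514636}} = \frac{\sqrt{780038580524467}}{9419106}$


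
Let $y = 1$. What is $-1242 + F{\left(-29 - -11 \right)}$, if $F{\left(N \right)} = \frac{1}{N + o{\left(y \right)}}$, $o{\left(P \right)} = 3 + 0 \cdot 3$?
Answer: $- \frac{18631}{15} \approx -1242.1$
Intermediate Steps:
$o{\left(P \right)} = 3$ ($o{\left(P \right)} = 3 + 0 = 3$)
$F{\left(N \right)} = \frac{1}{3 + N}$ ($F{\left(N \right)} = \frac{1}{N + 3} = \frac{1}{3 + N}$)
$-1242 + F{\left(-29 - -11 \right)} = -1242 + \frac{1}{3 - 18} = -1242 + \frac{1}{-15} = -1242 - \frac{1}{15} = - \frac{18631}{15}$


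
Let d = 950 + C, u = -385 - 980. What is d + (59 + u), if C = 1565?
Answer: 1209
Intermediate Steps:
u = -1365
d = 2515 (d = 950 + 1565 = 2515)
d + (59 + u) = 2515 + (59 - 1365) = 2515 - 1306 = 1209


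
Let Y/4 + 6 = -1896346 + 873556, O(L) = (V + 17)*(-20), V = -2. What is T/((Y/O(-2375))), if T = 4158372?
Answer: 8663275/28411 ≈ 304.93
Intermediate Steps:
O(L) = -300 (O(L) = (-2 + 17)*(-20) = 15*(-20) = -300)
Y = -4091184 (Y = -24 + 4*(-1896346 + 873556) = -24 + 4*(-1022790) = -24 - 4091160 = -4091184)
T/((Y/O(-2375))) = 4158372/((-4091184/(-300))) = 4158372/((-4091184*(-1/300))) = 4158372/(340932/25) = 4158372*(25/340932) = 8663275/28411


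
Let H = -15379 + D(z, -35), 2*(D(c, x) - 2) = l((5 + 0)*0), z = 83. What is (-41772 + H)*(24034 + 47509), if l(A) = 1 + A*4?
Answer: -8177150271/2 ≈ -4.0886e+9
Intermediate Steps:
l(A) = 1 + 4*A
D(c, x) = 5/2 (D(c, x) = 2 + (1 + 4*((5 + 0)*0))/2 = 2 + (1 + 4*(5*0))/2 = 2 + (1 + 4*0)/2 = 2 + (1 + 0)/2 = 2 + (½)*1 = 2 + ½ = 5/2)
H = -30753/2 (H = -15379 + 5/2 = -30753/2 ≈ -15377.)
(-41772 + H)*(24034 + 47509) = (-41772 - 30753/2)*(24034 + 47509) = -114297/2*71543 = -8177150271/2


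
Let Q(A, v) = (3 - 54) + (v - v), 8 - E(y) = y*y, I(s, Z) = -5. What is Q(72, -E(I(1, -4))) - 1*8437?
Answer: -8488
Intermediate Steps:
E(y) = 8 - y**2 (E(y) = 8 - y*y = 8 - y**2)
Q(A, v) = -51 (Q(A, v) = -51 + 0 = -51)
Q(72, -E(I(1, -4))) - 1*8437 = -51 - 1*8437 = -51 - 8437 = -8488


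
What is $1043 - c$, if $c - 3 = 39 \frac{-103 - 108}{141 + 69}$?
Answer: $\frac{75543}{70} \approx 1079.2$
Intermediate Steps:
$c = - \frac{2533}{70}$ ($c = 3 + 39 \frac{-103 - 108}{141 + 69} = 3 + 39 \left(- \frac{211}{210}\right) = 3 - \frac{2743}{70} = - \frac{2533}{70} \approx -36.186$)
$1043 - c = 1043 - - \frac{2533}{70} = 1043 + \frac{2533}{70} = \frac{75543}{70}$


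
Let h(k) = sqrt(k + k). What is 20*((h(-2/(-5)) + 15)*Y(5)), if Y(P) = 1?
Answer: 300 + 8*sqrt(5) ≈ 317.89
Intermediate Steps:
h(k) = sqrt(2)*sqrt(k) (h(k) = sqrt(2*k) = sqrt(2)*sqrt(k))
20*((h(-2/(-5)) + 15)*Y(5)) = 20*((sqrt(2)*sqrt(-2/(-5)) + 15)*1) = 20*((sqrt(2)*sqrt(-2*(-1/5)) + 15)*1) = 20*((sqrt(2)*sqrt(2/5) + 15)*1) = 20*((sqrt(2)*(sqrt(10)/5) + 15)*1) = 20*((2*sqrt(5)/5 + 15)*1) = 20*((15 + 2*sqrt(5)/5)*1) = 20*(15 + 2*sqrt(5)/5) = 300 + 8*sqrt(5)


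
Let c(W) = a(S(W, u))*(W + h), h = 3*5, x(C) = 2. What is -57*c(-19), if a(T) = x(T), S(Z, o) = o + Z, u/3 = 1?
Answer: 456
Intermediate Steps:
u = 3 (u = 3*1 = 3)
S(Z, o) = Z + o
a(T) = 2
h = 15
c(W) = 30 + 2*W (c(W) = 2*(W + 15) = 2*(15 + W) = 30 + 2*W)
-57*c(-19) = -57*(30 + 2*(-19)) = -57*(30 - 38) = -57*(-8) = 456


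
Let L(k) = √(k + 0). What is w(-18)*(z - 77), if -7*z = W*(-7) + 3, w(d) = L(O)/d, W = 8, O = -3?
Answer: 27*I*√3/7 ≈ 6.6808*I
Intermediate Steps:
L(k) = √k
w(d) = I*√3/d (w(d) = √(-3)/d = (I*√3)/d = I*√3/d)
z = 53/7 (z = -(8*(-7) + 3)/7 = -(-56 + 3)/7 = -⅐*(-53) = 53/7 ≈ 7.5714)
w(-18)*(z - 77) = (I*√3/(-18))*(53/7 - 77) = (I*√3*(-1/18))*(-486/7) = -I*√3/18*(-486/7) = 27*I*√3/7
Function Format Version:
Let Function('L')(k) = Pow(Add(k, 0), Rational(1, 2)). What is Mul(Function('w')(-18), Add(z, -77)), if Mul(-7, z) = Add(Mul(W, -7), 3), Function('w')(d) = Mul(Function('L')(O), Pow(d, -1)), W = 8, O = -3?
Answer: Mul(Rational(27, 7), I, Pow(3, Rational(1, 2))) ≈ Mul(6.6808, I)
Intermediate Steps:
Function('L')(k) = Pow(k, Rational(1, 2))
Function('w')(d) = Mul(I, Pow(3, Rational(1, 2)), Pow(d, -1)) (Function('w')(d) = Mul(Pow(-3, Rational(1, 2)), Pow(d, -1)) = Mul(Mul(I, Pow(3, Rational(1, 2))), Pow(d, -1)) = Mul(I, Pow(3, Rational(1, 2)), Pow(d, -1)))
z = Rational(53, 7) (z = Mul(Rational(-1, 7), Add(Mul(8, -7), 3)) = Mul(Rational(-1, 7), Add(-56, 3)) = Mul(Rational(-1, 7), -53) = Rational(53, 7) ≈ 7.5714)
Mul(Function('w')(-18), Add(z, -77)) = Mul(Mul(I, Pow(3, Rational(1, 2)), Pow(-18, -1)), Add(Rational(53, 7), -77)) = Mul(Mul(I, Pow(3, Rational(1, 2)), Rational(-1, 18)), Rational(-486, 7)) = Mul(Mul(Rational(-1, 18), I, Pow(3, Rational(1, 2))), Rational(-486, 7)) = Mul(Rational(27, 7), I, Pow(3, Rational(1, 2)))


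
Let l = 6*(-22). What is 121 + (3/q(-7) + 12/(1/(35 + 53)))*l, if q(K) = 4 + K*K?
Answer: -7381759/53 ≈ -1.3928e+5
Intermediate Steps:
q(K) = 4 + K²
l = -132
121 + (3/q(-7) + 12/(1/(35 + 53)))*l = 121 + (3/(4 + (-7)²) + 12/(1/(35 + 53)))*(-132) = 121 + (3/(4 + 49) + 12/(1/88))*(-132) = 121 + (3/53 + 12/(1/88))*(-132) = 121 + (3*(1/53) + 12*88)*(-132) = 121 + (3/53 + 1056)*(-132) = 121 + (55971/53)*(-132) = 121 - 7388172/53 = -7381759/53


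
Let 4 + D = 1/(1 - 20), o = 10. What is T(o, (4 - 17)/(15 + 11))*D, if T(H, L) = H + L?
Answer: -77/2 ≈ -38.500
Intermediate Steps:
D = -77/19 (D = -4 + 1/(1 - 20) = -4 + 1/(-19) = -4 - 1/19 = -77/19 ≈ -4.0526)
T(o, (4 - 17)/(15 + 11))*D = (10 + (4 - 17)/(15 + 11))*(-77/19) = (10 - 13/26)*(-77/19) = (10 - 13*1/26)*(-77/19) = (10 - 1/2)*(-77/19) = (19/2)*(-77/19) = -77/2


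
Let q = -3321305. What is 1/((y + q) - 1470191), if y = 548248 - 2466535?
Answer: -1/6709783 ≈ -1.4904e-7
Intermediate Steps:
y = -1918287
1/((y + q) - 1470191) = 1/((-1918287 - 3321305) - 1470191) = 1/(-5239592 - 1470191) = 1/(-6709783) = -1/6709783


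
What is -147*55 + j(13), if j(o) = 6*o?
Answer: -8007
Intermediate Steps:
-147*55 + j(13) = -147*55 + 6*13 = -8085 + 78 = -8007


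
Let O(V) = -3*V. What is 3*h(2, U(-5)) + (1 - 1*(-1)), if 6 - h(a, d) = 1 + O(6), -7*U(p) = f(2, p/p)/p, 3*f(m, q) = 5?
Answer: 71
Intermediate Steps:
f(m, q) = 5/3 (f(m, q) = (⅓)*5 = 5/3)
U(p) = -5/(21*p)
h(a, d) = 23 (h(a, d) = 6 - (1 - 3*6) = 6 - (1 - 18) = 6 - 1*(-17) = 6 + 17 = 23)
3*h(2, U(-5)) + (1 - 1*(-1)) = 3*23 + (1 - 1*(-1)) = 69 + (1 + 1) = 69 + 2 = 71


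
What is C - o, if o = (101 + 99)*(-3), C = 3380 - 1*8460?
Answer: -4480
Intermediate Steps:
C = -5080 (C = 3380 - 8460 = -5080)
o = -600 (o = 200*(-3) = -600)
C - o = -5080 - 1*(-600) = -5080 + 600 = -4480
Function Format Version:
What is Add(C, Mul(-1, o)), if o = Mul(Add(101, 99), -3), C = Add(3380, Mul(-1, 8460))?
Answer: -4480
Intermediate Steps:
C = -5080 (C = Add(3380, -8460) = -5080)
o = -600 (o = Mul(200, -3) = -600)
Add(C, Mul(-1, o)) = Add(-5080, Mul(-1, -600)) = Add(-5080, 600) = -4480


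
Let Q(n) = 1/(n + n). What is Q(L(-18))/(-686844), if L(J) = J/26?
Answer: 13/12363192 ≈ 1.0515e-6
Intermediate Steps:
L(J) = J/26 (L(J) = J*(1/26) = J/26)
Q(n) = 1/(2*n)
Q(L(-18))/(-686844) = (1/(2*(((1/26)*(-18)))))/(-686844) = (1/(2*(-9/13)))*(-1/686844) = ((½)*(-13/9))*(-1/686844) = -13/18*(-1/686844) = 13/12363192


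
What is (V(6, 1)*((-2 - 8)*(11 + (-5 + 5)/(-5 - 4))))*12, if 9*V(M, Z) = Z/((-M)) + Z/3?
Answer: -220/9 ≈ -24.444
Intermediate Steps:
V(M, Z) = Z/27 - Z/(9*M) (V(M, Z) = (Z/((-M)) + Z/3)/9 = (Z*(-1/M) + Z*(1/3))/9 = (-Z/M + Z/3)/9 = (Z/3 - Z/M)/9 = Z/27 - Z/(9*M))
(V(6, 1)*((-2 - 8)*(11 + (-5 + 5)/(-5 - 4))))*12 = (((1/27)*1*(-3 + 6)/6)*((-2 - 8)*(11 + (-5 + 5)/(-5 - 4))))*12 = (((1/27)*1*(1/6)*3)*(-10*(11 + 0/(-9))))*12 = ((-10*(11 + 0*(-1/9)))/54)*12 = ((-10*(11 + 0))/54)*12 = ((-10*11)/54)*12 = ((1/54)*(-110))*12 = -55/27*12 = -220/9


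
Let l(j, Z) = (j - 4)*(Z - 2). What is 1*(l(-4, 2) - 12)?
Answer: -12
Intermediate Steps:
l(j, Z) = (-4 + j)*(-2 + Z)
1*(l(-4, 2) - 12) = 1*((8 - 4*2 - 2*(-4) + 2*(-4)) - 12) = 1*((8 - 8 + 8 - 8) - 12) = 1*(0 - 12) = 1*(-12) = -12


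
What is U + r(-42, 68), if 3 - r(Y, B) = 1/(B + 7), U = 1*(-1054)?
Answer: -78826/75 ≈ -1051.0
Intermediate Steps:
U = -1054
r(Y, B) = 3 - 1/(7 + B) (r(Y, B) = 3 - 1/(B + 7) = 3 - 1/(7 + B))
U + r(-42, 68) = -1054 + (20 + 3*68)/(7 + 68) = -1054 + (20 + 204)/75 = -1054 + (1/75)*224 = -1054 + 224/75 = -78826/75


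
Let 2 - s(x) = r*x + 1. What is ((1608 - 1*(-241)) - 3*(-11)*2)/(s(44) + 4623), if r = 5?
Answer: 1915/4404 ≈ 0.43483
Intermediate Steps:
s(x) = 1 - 5*x (s(x) = 2 - (5*x + 1) = 2 - (1 + 5*x) = 2 + (-1 - 5*x) = 1 - 5*x)
((1608 - 1*(-241)) - 3*(-11)*2)/(s(44) + 4623) = ((1608 - 1*(-241)) - 3*(-11)*2)/((1 - 5*44) + 4623) = ((1608 + 241) + 33*2)/((1 - 220) + 4623) = (1849 + 66)/(-219 + 4623) = 1915/4404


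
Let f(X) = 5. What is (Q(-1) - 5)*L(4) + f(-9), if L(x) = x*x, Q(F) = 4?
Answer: -11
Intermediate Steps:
L(x) = x²
(Q(-1) - 5)*L(4) + f(-9) = (4 - 5)*4² + 5 = -1*16 + 5 = -16 + 5 = -11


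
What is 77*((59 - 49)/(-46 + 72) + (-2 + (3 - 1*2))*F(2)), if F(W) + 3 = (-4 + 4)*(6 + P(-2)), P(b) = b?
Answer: 3388/13 ≈ 260.62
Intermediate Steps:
F(W) = -3 (F(W) = -3 + (-4 + 4)*(6 - 2) = -3 + 0*4 = -3 + 0 = -3)
77*((59 - 49)/(-46 + 72) + (-2 + (3 - 1*2))*F(2)) = 77*((59 - 49)/(-46 + 72) + (-2 + (3 - 1*2))*(-3)) = 77*(10/26 + (-2 + (3 - 2))*(-3)) = 77*(10*(1/26) + (-2 + 1)*(-3)) = 77*(5/13 - 1*(-3)) = 77*(5/13 + 3) = 77*(44/13) = 3388/13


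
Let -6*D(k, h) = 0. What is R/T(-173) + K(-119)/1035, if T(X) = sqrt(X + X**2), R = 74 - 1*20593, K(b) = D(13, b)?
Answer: -20519*sqrt(7439)/14878 ≈ -118.95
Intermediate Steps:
D(k, h) = 0 (D(k, h) = -1/6*0 = 0)
K(b) = 0
R = -20519 (R = 74 - 20593 = -20519)
R/T(-173) + K(-119)/1035 = -20519*sqrt(7439)/14878 + 0/1035 = -20519*sqrt(7439)/14878 + 0*(1/1035) = -20519*sqrt(7439)/14878 + 0 = -20519*sqrt(7439)/14878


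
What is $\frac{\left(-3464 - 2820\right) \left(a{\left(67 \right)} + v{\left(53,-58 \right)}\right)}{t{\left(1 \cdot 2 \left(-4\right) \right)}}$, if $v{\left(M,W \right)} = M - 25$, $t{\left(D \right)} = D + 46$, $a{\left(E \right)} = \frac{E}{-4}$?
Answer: $- \frac{70695}{38} \approx -1860.4$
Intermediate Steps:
$a{\left(E \right)} = - \frac{E}{4}$ ($a{\left(E \right)} = E \left(- \frac{1}{4}\right) = - \frac{E}{4}$)
$t{\left(D \right)} = 46 + D$
$v{\left(M,W \right)} = -25 + M$ ($v{\left(M,W \right)} = M - 25 = -25 + M$)
$\frac{\left(-3464 - 2820\right) \left(a{\left(67 \right)} + v{\left(53,-58 \right)}\right)}{t{\left(1 \cdot 2 \left(-4\right) \right)}} = \frac{\left(-3464 - 2820\right) \left(\left(- \frac{1}{4}\right) 67 + \left(-25 + 53\right)\right)}{46 + 1 \cdot 2 \left(-4\right)} = \frac{\left(-6284\right) \left(- \frac{67}{4} + 28\right)}{46 + 2 \left(-4\right)} = \frac{\left(-6284\right) \frac{45}{4}}{46 - 8} = - \frac{70695}{38}$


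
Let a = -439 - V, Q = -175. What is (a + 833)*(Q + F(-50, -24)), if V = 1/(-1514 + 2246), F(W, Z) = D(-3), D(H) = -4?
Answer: -51624853/732 ≈ -70526.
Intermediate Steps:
F(W, Z) = -4
V = 1/732 ≈ 0.0013661
a = -321349/732 (a = -439 - 1*1/732 = -439 - 1/732 = -321349/732 ≈ -439.00)
(a + 833)*(Q + F(-50, -24)) = (-321349/732 + 833)*(-175 - 4) = (288407/732)*(-179) = -51624853/732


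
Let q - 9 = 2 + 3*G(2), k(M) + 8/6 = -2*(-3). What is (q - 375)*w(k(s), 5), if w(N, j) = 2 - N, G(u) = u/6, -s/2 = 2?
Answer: 968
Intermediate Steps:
s = -4 (s = -2*2 = -4)
G(u) = u/6 (G(u) = u*(⅙) = u/6)
k(M) = 14/3 (k(M) = -4/3 - 2*(-3) = -4/3 + 6 = 14/3)
q = 12 (q = 9 + (2 + 3*((⅙)*2)) = 9 + (2 + 3*(⅓)) = 9 + (2 + 1) = 9 + 3 = 12)
(q - 375)*w(k(s), 5) = (12 - 375)*(2 - 1*14/3) = -363*(2 - 14/3) = -363*(-8/3) = 968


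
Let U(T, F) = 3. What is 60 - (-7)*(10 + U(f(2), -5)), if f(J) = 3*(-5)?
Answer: 151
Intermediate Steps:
f(J) = -15
60 - (-7)*(10 + U(f(2), -5)) = 60 - (-7)*(10 + 3) = 60 - (-7)*13 = 60 - 1*(-91) = 60 + 91 = 151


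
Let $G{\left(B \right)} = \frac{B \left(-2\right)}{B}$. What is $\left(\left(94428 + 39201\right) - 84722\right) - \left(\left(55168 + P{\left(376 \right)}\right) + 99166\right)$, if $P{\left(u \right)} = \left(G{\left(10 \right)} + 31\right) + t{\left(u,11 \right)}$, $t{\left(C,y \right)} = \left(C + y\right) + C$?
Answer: $-106219$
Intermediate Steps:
$G{\left(B \right)} = -2$ ($G{\left(B \right)} = \frac{\left(-2\right) B}{B} = -2$)
$t{\left(C,y \right)} = y + 2 C$
$P{\left(u \right)} = 40 + 2 u$ ($P{\left(u \right)} = \left(-2 + 31\right) + \left(11 + 2 u\right) = 29 + \left(11 + 2 u\right) = 40 + 2 u$)
$\left(\left(94428 + 39201\right) - 84722\right) - \left(\left(55168 + P{\left(376 \right)}\right) + 99166\right) = \left(\left(94428 + 39201\right) - 84722\right) - \left(\left(55168 + \left(40 + 2 \cdot 376\right)\right) + 99166\right) = \left(133629 - 84722\right) - \left(\left(55168 + \left(40 + 752\right)\right) + 99166\right) = 48907 - \left(\left(55168 + 792\right) + 99166\right) = 48907 - \left(55960 + 99166\right) = 48907 - 155126 = -106219$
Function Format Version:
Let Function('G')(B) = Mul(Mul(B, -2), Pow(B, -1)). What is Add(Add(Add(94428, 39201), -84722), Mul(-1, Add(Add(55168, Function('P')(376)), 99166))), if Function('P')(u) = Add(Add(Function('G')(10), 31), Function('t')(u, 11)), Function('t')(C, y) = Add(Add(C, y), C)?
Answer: -106219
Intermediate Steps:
Function('G')(B) = -2 (Function('G')(B) = Mul(Mul(-2, B), Pow(B, -1)) = -2)
Function('t')(C, y) = Add(y, Mul(2, C))
Function('P')(u) = Add(40, Mul(2, u)) (Function('P')(u) = Add(Add(-2, 31), Add(11, Mul(2, u))) = Add(29, Add(11, Mul(2, u))) = Add(40, Mul(2, u)))
Add(Add(Add(94428, 39201), -84722), Mul(-1, Add(Add(55168, Function('P')(376)), 99166))) = Add(Add(Add(94428, 39201), -84722), Mul(-1, Add(Add(55168, Add(40, Mul(2, 376))), 99166))) = Add(Add(133629, -84722), Mul(-1, Add(Add(55168, Add(40, 752)), 99166))) = Add(48907, Mul(-1, Add(Add(55168, 792), 99166))) = Add(48907, Mul(-1, Add(55960, 99166))) = Add(48907, Mul(-1, 155126)) = Add(48907, -155126) = -106219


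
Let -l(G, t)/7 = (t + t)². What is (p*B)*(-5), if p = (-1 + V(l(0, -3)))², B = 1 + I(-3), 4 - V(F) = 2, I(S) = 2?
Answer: -15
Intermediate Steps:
l(G, t) = -28*t² (l(G, t) = -7*(t + t)² = -7*4*t² = -28*t²)
V(F) = 2 (V(F) = 4 - 1*2 = 4 - 2 = 2)
B = 3 (B = 1 + 2 = 3)
p = 1 (p = (-1 + 2)² = 1² = 1)
(p*B)*(-5) = (1*3)*(-5) = 3*(-5) = -15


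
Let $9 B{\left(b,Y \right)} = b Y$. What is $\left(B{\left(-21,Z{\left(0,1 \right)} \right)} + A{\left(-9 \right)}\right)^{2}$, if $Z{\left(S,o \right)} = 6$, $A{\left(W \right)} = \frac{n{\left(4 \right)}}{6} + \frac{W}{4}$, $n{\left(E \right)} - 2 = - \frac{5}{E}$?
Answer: $\frac{16641}{64} \approx 260.02$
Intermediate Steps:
$n{\left(E \right)} = 2 - \frac{5}{E}$
$A{\left(W \right)} = \frac{1}{8} + \frac{W}{4}$ ($A{\left(W \right)} = \frac{2 - \frac{5}{4}}{6} + \frac{W}{4} = \left(2 - \frac{5}{4}\right) \frac{1}{6} + W \frac{1}{4} = \left(2 - \frac{5}{4}\right) \frac{1}{6} + \frac{W}{4} = \frac{3}{4} \cdot \frac{1}{6} + \frac{W}{4} = \frac{1}{8} + \frac{W}{4}$)
$B{\left(b,Y \right)} = \frac{Y b}{9}$ ($B{\left(b,Y \right)} = \frac{b Y}{9} = \frac{Y b}{9}$)
$\left(B{\left(-21,Z{\left(0,1 \right)} \right)} + A{\left(-9 \right)}\right)^{2} = \left(\frac{1}{9} \cdot 6 \left(-21\right) + \left(\frac{1}{8} + \frac{1}{4} \left(-9\right)\right)\right)^{2} = \left(-14 + \left(\frac{1}{8} - \frac{9}{4}\right)\right)^{2} = \left(-14 - \frac{17}{8}\right)^{2} = \left(- \frac{129}{8}\right)^{2} = \frac{16641}{64}$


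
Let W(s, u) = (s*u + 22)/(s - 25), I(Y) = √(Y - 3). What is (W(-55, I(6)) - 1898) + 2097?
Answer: 7949/40 + 11*√3/16 ≈ 199.92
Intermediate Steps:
I(Y) = √(-3 + Y)
W(s, u) = (22 + s*u)/(-25 + s)
(W(-55, I(6)) - 1898) + 2097 = ((22 - 55*√(-3 + 6))/(-25 - 55) - 1898) + 2097 = ((22 - 55*√3)/(-80) - 1898) + 2097 = (-(22 - 55*√3)/80 - 1898) + 2097 = ((-11/40 + 11*√3/16) - 1898) + 2097 = (-75931/40 + 11*√3/16) + 2097 = 7949/40 + 11*√3/16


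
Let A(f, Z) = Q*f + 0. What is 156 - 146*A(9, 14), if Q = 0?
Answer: 156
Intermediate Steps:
A(f, Z) = 0 (A(f, Z) = 0*f + 0 = 0 + 0 = 0)
156 - 146*A(9, 14) = 156 - 146*0 = 156 + 0 = 156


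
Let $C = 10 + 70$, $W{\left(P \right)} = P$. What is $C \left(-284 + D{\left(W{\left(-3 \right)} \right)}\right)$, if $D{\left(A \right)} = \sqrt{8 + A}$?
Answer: $-22720 + 80 \sqrt{5} \approx -22541.0$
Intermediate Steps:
$C = 80$
$C \left(-284 + D{\left(W{\left(-3 \right)} \right)}\right) = 80 \left(-284 + \sqrt{8 - 3}\right) = 80 \left(-284 + \sqrt{5}\right) = -22720 + 80 \sqrt{5}$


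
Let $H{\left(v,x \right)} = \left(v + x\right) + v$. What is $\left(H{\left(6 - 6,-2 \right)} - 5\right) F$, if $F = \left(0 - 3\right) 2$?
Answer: $42$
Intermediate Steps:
$H{\left(v,x \right)} = x + 2 v$
$F = -6$ ($F = \left(-3\right) 2 = -6$)
$\left(H{\left(6 - 6,-2 \right)} - 5\right) F = \left(\left(-2 + 2 \left(6 - 6\right)\right) - 5\right) \left(-6\right) = \left(\left(-2 + 2 \cdot 0\right) - 5\right) \left(-6\right) = \left(\left(-2 + 0\right) - 5\right) \left(-6\right) = \left(-2 - 5\right) \left(-6\right) = \left(-7\right) \left(-6\right) = 42$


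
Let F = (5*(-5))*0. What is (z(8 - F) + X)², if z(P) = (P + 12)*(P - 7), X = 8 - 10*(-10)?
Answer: 16384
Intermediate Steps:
F = 0 (F = -25*0 = 0)
X = 108 (X = 8 + 100 = 108)
z(P) = (-7 + P)*(12 + P) (z(P) = (12 + P)*(-7 + P) = (-7 + P)*(12 + P))
(z(8 - F) + X)² = ((-84 + (8 - 1*0)² + 5*(8 - 1*0)) + 108)² = ((-84 + (8 + 0)² + 5*(8 + 0)) + 108)² = ((-84 + 8² + 5*8) + 108)² = ((-84 + 64 + 40) + 108)² = (20 + 108)² = 128² = 16384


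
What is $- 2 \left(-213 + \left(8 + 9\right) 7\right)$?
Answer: $188$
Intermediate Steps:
$- 2 \left(-213 + \left(8 + 9\right) 7\right) = - 2 \left(-213 + 17 \cdot 7\right) = - 2 \left(-213 + 119\right) = \left(-2\right) \left(-94\right) = 188$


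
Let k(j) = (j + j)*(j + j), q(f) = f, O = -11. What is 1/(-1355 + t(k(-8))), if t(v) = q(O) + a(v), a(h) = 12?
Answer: -1/1354 ≈ -0.00073855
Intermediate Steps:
k(j) = 4*j² (k(j) = (2*j)*(2*j) = 4*j²)
t(v) = 1 (t(v) = -11 + 12 = 1)
1/(-1355 + t(k(-8))) = 1/(-1355 + 1) = 1/(-1354) = -1/1354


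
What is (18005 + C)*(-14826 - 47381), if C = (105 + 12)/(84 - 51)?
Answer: -12322833458/11 ≈ -1.1203e+9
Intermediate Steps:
C = 39/11 (C = 117/33 = 117*(1/33) = 39/11 ≈ 3.5455)
(18005 + C)*(-14826 - 47381) = (18005 + 39/11)*(-14826 - 47381) = (198094/11)*(-62207) = -12322833458/11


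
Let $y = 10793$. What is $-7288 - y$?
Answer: $-18081$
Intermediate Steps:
$-7288 - y = -7288 - 10793 = -18081$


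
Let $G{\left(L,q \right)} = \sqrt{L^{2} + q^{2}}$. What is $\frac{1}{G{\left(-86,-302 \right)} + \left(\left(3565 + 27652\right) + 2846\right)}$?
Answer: $\frac{34063}{1160189369} - \frac{10 \sqrt{986}}{1160189369} \approx 2.9089 \cdot 10^{-5}$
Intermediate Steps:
$\frac{1}{G{\left(-86,-302 \right)} + \left(\left(3565 + 27652\right) + 2846\right)} = \frac{1}{\sqrt{\left(-86\right)^{2} + \left(-302\right)^{2}} + \left(\left(3565 + 27652\right) + 2846\right)} = \frac{1}{\sqrt{7396 + 91204} + \left(31217 + 2846\right)} = \frac{1}{\sqrt{98600} + 34063} = \frac{1}{10 \sqrt{986} + 34063} = \frac{1}{34063 + 10 \sqrt{986}}$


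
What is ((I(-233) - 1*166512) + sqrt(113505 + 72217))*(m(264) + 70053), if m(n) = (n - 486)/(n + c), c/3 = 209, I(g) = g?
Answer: -3469240943915/297 + 20805667*sqrt(185722)/297 ≈ -1.1651e+10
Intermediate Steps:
c = 627 (c = 3*209 = 627)
m(n) = (-486 + n)/(627 + n) (m(n) = (n - 486)/(n + 627) = (-486 + n)/(627 + n))
((I(-233) - 1*166512) + sqrt(113505 + 72217))*(m(264) + 70053) = ((-233 - 1*166512) + sqrt(113505 + 72217))*((-486 + 264)/(627 + 264) + 70053) = ((-233 - 166512) + sqrt(185722))*(-222/891 + 70053) = (-166745 + sqrt(185722))*((1/891)*(-222) + 70053) = (-166745 + sqrt(185722))*(-74/297 + 70053) = (-166745 + sqrt(185722))*(20805667/297) = -3469240943915/297 + 20805667*sqrt(185722)/297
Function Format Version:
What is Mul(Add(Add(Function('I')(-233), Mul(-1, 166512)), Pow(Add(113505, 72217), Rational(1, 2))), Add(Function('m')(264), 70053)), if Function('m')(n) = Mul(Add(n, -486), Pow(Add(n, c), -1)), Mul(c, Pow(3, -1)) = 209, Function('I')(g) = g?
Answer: Add(Rational(-3469240943915, 297), Mul(Rational(20805667, 297), Pow(185722, Rational(1, 2)))) ≈ -1.1651e+10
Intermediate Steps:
c = 627 (c = Mul(3, 209) = 627)
Function('m')(n) = Mul(Pow(Add(627, n), -1), Add(-486, n)) (Function('m')(n) = Mul(Add(n, -486), Pow(Add(n, 627), -1)) = Mul(Add(-486, n), Pow(Add(627, n), -1)) = Mul(Pow(Add(627, n), -1), Add(-486, n)))
Mul(Add(Add(Function('I')(-233), Mul(-1, 166512)), Pow(Add(113505, 72217), Rational(1, 2))), Add(Function('m')(264), 70053)) = Mul(Add(Add(-233, Mul(-1, 166512)), Pow(Add(113505, 72217), Rational(1, 2))), Add(Mul(Pow(Add(627, 264), -1), Add(-486, 264)), 70053)) = Mul(Add(Add(-233, -166512), Pow(185722, Rational(1, 2))), Add(Mul(Pow(891, -1), -222), 70053)) = Mul(Add(-166745, Pow(185722, Rational(1, 2))), Add(Mul(Rational(1, 891), -222), 70053)) = Mul(Add(-166745, Pow(185722, Rational(1, 2))), Add(Rational(-74, 297), 70053)) = Mul(Add(-166745, Pow(185722, Rational(1, 2))), Rational(20805667, 297)) = Add(Rational(-3469240943915, 297), Mul(Rational(20805667, 297), Pow(185722, Rational(1, 2))))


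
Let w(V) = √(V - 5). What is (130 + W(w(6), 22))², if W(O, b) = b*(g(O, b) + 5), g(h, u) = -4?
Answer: 23104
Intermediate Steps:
w(V) = √(-5 + V)
W(O, b) = b (W(O, b) = b*(-4 + 5) = b*1 = b)
(130 + W(w(6), 22))² = (130 + 22)² = 152² = 23104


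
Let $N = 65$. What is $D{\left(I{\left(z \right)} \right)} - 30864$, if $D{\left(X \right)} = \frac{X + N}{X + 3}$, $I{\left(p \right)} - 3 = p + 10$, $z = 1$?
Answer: $- \frac{524609}{17} \approx -30859.0$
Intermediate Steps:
$I{\left(p \right)} = 13 + p$ ($I{\left(p \right)} = 3 + \left(p + 10\right) = 3 + \left(10 + p\right) = 13 + p$)
$D{\left(X \right)} = \frac{65 + X}{3 + X}$ ($D{\left(X \right)} = \frac{X + 65}{X + 3} = \frac{65 + X}{3 + X}$)
$D{\left(I{\left(z \right)} \right)} - 30864 = \frac{65 + \left(13 + 1\right)}{3 + \left(13 + 1\right)} - 30864 = \frac{65 + 14}{3 + 14} - 30864 = \frac{1}{17} \cdot 79 - 30864 = \frac{79}{17} - 30864 = - \frac{524609}{17}$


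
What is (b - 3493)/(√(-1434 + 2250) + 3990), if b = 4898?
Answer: 934325/2653214 - 1405*√51/3979821 ≈ 0.34963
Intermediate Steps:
(b - 3493)/(√(-1434 + 2250) + 3990) = (4898 - 3493)/(√(-1434 + 2250) + 3990) = 1405/(√816 + 3990) = 1405/(4*√51 + 3990) = 1405/(3990 + 4*√51)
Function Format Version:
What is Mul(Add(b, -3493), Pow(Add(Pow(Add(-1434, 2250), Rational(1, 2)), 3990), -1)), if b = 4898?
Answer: Add(Rational(934325, 2653214), Mul(Rational(-1405, 3979821), Pow(51, Rational(1, 2)))) ≈ 0.34963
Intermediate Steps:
Mul(Add(b, -3493), Pow(Add(Pow(Add(-1434, 2250), Rational(1, 2)), 3990), -1)) = Mul(Add(4898, -3493), Pow(Add(Pow(Add(-1434, 2250), Rational(1, 2)), 3990), -1)) = Mul(1405, Pow(Add(Pow(816, Rational(1, 2)), 3990), -1)) = Mul(1405, Pow(Add(Mul(4, Pow(51, Rational(1, 2))), 3990), -1)) = Mul(1405, Pow(Add(3990, Mul(4, Pow(51, Rational(1, 2)))), -1))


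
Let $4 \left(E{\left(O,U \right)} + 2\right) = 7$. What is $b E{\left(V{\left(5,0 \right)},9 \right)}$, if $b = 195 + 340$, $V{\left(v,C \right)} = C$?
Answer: $- \frac{535}{4} \approx -133.75$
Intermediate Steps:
$b = 535$
$E{\left(O,U \right)} = - \frac{1}{4}$ ($E{\left(O,U \right)} = -2 + \frac{1}{4} \cdot 7 = -2 + \frac{7}{4} = - \frac{1}{4}$)
$b E{\left(V{\left(5,0 \right)},9 \right)} = 535 \left(- \frac{1}{4}\right) = - \frac{535}{4}$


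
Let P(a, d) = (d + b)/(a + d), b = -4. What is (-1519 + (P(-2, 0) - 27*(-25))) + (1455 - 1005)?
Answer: -392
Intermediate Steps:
P(a, d) = (-4 + d)/(a + d) (P(a, d) = (d - 4)/(a + d) = (-4 + d)/(a + d))
(-1519 + (P(-2, 0) - 27*(-25))) + (1455 - 1005) = (-1519 + ((-4 + 0)/(-2 + 0) - 27*(-25))) + (1455 - 1005) = (-1519 + (-4/(-2) + 675)) + 450 = (-1519 + (-½*(-4) + 675)) + 450 = (-1519 + (2 + 675)) + 450 = (-1519 + 677) + 450 = -842 + 450 = -392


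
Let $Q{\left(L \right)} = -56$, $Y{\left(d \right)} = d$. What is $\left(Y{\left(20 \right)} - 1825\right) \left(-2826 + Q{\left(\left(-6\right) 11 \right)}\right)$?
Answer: $5202010$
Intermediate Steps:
$\left(Y{\left(20 \right)} - 1825\right) \left(-2826 + Q{\left(\left(-6\right) 11 \right)}\right) = \left(20 - 1825\right) \left(-2826 - 56\right) = \left(-1805\right) \left(-2882\right) = 5202010$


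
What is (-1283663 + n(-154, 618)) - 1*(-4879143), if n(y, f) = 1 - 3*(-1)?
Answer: 3595484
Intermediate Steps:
n(y, f) = 4 (n(y, f) = 1 + 3 = 4)
(-1283663 + n(-154, 618)) - 1*(-4879143) = (-1283663 + 4) - 1*(-4879143) = -1283659 + 4879143 = 3595484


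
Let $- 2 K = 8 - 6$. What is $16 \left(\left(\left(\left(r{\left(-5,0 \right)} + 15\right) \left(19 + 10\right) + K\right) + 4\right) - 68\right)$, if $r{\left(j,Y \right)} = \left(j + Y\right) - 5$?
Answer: $1280$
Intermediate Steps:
$K = -1$ ($K = - \frac{8 - 6}{2} = \left(- \frac{1}{2}\right) 2 = -1$)
$r{\left(j,Y \right)} = -5 + Y + j$ ($r{\left(j,Y \right)} = \left(Y + j\right) - 5 = -5 + Y + j$)
$16 \left(\left(\left(\left(r{\left(-5,0 \right)} + 15\right) \left(19 + 10\right) + K\right) + 4\right) - 68\right) = 16 \left(\left(\left(\left(\left(-5 + 0 - 5\right) + 15\right) \left(19 + 10\right) - 1\right) + 4\right) - 68\right) = 16 \left(\left(\left(\left(-10 + 15\right) 29 - 1\right) + 4\right) - 68\right) = 16 \left(\left(\left(5 \cdot 29 - 1\right) + 4\right) - 68\right) = 16 \left(\left(\left(145 - 1\right) + 4\right) - 68\right) = 16 \left(\left(144 + 4\right) - 68\right) = 16 \left(148 - 68\right) = 16 \cdot 80 = 1280$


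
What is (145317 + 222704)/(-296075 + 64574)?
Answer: -368021/231501 ≈ -1.5897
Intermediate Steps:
(145317 + 222704)/(-296075 + 64574) = 368021/(-231501) = 368021*(-1/231501) = -368021/231501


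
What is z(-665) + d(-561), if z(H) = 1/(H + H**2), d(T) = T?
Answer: -247715159/441560 ≈ -561.00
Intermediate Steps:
z(-665) + d(-561) = 1/((-665)*(1 - 665)) - 561 = -1/665/(-664) - 561 = -1/665*(-1/664) - 561 = 1/441560 - 561 = -247715159/441560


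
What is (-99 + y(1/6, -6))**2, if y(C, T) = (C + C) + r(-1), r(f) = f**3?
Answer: 89401/9 ≈ 9933.4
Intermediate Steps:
y(C, T) = -1 + 2*C (y(C, T) = (C + C) + (-1)**3 = 2*C - 1 = -1 + 2*C)
(-99 + y(1/6, -6))**2 = (-99 + (-1 + 2/6))**2 = (-99 + (-1 + 2*(1/6)))**2 = (-99 + (-1 + 1/3))**2 = (-99 - 2/3)**2 = (-299/3)**2 = 89401/9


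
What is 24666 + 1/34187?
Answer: 843256543/34187 ≈ 24666.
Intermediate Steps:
24666 + 1/34187 = 843256543/34187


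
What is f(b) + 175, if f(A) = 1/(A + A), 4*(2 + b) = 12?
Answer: 351/2 ≈ 175.50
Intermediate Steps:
b = 1 (b = -2 + (1/4)*12 = -2 + 3 = 1)
f(A) = 1/(2*A)
f(b) + 175 = (1/2)/1 + 175 = (1/2)*1 + 175 = 1/2 + 175 = 351/2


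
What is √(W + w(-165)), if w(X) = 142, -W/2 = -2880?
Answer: √5902 ≈ 76.824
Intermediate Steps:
W = 5760 (W = -2*(-2880) = 5760)
√(W + w(-165)) = √(5760 + 142) = √5902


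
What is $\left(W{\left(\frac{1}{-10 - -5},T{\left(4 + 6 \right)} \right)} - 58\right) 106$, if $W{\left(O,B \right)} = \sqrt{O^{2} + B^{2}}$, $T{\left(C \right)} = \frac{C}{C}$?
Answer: $-6148 + \frac{106 \sqrt{26}}{5} \approx -6039.9$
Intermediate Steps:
$T{\left(C \right)} = 1$
$W{\left(O,B \right)} = \sqrt{B^{2} + O^{2}}$
$\left(W{\left(\frac{1}{-10 - -5},T{\left(4 + 6 \right)} \right)} - 58\right) 106 = \left(\sqrt{1^{2} + \left(\frac{1}{-10 - -5}\right)^{2}} - 58\right) 106 = \left(\sqrt{1 + \left(\frac{1}{-10 + 5}\right)^{2}} - 58\right) 106 = \left(\sqrt{1 + \left(\frac{1}{-5}\right)^{2}} - 58\right) 106 = \left(\sqrt{1 + \left(- \frac{1}{5}\right)^{2}} - 58\right) 106 = \left(\sqrt{1 + \frac{1}{25}} - 58\right) 106 = \left(\sqrt{\frac{26}{25}} - 58\right) 106 = \left(\frac{\sqrt{26}}{5} - 58\right) 106 = \left(-58 + \frac{\sqrt{26}}{5}\right) 106 = -6148 + \frac{106 \sqrt{26}}{5}$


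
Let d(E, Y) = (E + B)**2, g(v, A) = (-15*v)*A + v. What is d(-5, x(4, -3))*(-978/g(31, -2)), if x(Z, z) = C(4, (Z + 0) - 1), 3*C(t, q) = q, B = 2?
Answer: -8802/961 ≈ -9.1592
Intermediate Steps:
C(t, q) = q/3
x(Z, z) = -1/3 + Z/3 (x(Z, z) = ((Z + 0) - 1)/3 = (Z - 1)/3 = (-1 + Z)/3 = -1/3 + Z/3)
g(v, A) = v - 15*A*v (g(v, A) = -15*A*v + v = v - 15*A*v)
d(E, Y) = (2 + E)**2 (d(E, Y) = (E + 2)**2 = (2 + E)**2)
d(-5, x(4, -3))*(-978/g(31, -2)) = (2 - 5)**2*(-978*1/(31*(1 - 15*(-2)))) = (-3)**2*(-978*1/(31*(1 + 30))) = 9*(-978/(31*31)) = 9*(-978/961) = -8802/961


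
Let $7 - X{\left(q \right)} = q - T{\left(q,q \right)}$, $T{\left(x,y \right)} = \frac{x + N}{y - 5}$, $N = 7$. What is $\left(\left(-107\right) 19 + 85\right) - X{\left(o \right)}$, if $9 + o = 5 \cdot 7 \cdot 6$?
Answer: $- \frac{85998}{49} \approx -1755.1$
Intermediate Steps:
$T{\left(x,y \right)} = \frac{7 + x}{-5 + y}$ ($T{\left(x,y \right)} = \frac{x + 7}{y - 5} = \frac{7 + x}{-5 + y}$)
$o = 201$ ($o = -9 + 5 \cdot 7 \cdot 6 = -9 + 35 \cdot 6 = -9 + 210 = 201$)
$X{\left(q \right)} = 7 - q + \frac{7 + q}{-5 + q}$ ($X{\left(q \right)} = 7 - \left(q - \frac{7 + q}{-5 + q}\right) = 7 - q + \frac{7 + q}{-5 + q}$)
$\left(\left(-107\right) 19 + 85\right) - X{\left(o \right)} = \left(\left(-107\right) 19 + 85\right) - \frac{-28 - 201^{2} + 13 \cdot 201}{-5 + 201} = \left(-2033 + 85\right) - \frac{-28 - 40401 + 2613}{196} = -1948 - \frac{-28 - 40401 + 2613}{196} = -1948 - \frac{1}{196} \left(-37816\right) = -1948 - - \frac{9454}{49} = -1948 + \frac{9454}{49} = - \frac{85998}{49}$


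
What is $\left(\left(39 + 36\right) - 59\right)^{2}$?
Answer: $256$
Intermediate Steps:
$\left(\left(39 + 36\right) - 59\right)^{2} = \left(75 - 59\right)^{2} = 16^{2} = 256$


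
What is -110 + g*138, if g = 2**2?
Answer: 442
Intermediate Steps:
g = 4
-110 + g*138 = -110 + 4*138 = -110 + 552 = 442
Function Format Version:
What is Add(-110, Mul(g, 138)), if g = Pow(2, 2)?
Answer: 442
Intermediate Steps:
g = 4
Add(-110, Mul(g, 138)) = Add(-110, Mul(4, 138)) = Add(-110, 552) = 442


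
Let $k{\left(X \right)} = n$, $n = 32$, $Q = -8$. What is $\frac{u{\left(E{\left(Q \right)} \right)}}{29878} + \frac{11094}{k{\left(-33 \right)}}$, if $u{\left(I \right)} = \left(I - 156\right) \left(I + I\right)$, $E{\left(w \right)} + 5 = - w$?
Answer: $\frac{82859289}{239024} \approx 346.66$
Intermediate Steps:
$E{\left(w \right)} = -5 - w$
$u{\left(I \right)} = 2 I \left(-156 + I\right)$ ($u{\left(I \right)} = \left(-156 + I\right) 2 I = 2 I \left(-156 + I\right)$)
$k{\left(X \right)} = 32$
$\frac{u{\left(E{\left(Q \right)} \right)}}{29878} + \frac{11094}{k{\left(-33 \right)}} = \frac{2 \left(-5 - -8\right) \left(-156 - -3\right)}{29878} + \frac{11094}{32} = 2 \left(-5 + 8\right) \left(-156 + \left(-5 + 8\right)\right) \frac{1}{29878} + 11094 \cdot \frac{1}{32} = 2 \cdot 3 \left(-156 + 3\right) \frac{1}{29878} + \frac{5547}{16} = 2 \cdot 3 \left(-153\right) \frac{1}{29878} + \frac{5547}{16} = \left(-918\right) \frac{1}{29878} + \frac{5547}{16} = - \frac{459}{14939} + \frac{5547}{16} = \frac{82859289}{239024}$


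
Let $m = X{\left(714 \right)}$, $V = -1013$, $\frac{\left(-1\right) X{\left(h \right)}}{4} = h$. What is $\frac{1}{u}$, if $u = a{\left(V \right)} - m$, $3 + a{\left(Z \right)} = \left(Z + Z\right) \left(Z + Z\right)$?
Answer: $\frac{1}{4107529} \approx 2.4346 \cdot 10^{-7}$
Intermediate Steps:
$X{\left(h \right)} = - 4 h$
$a{\left(Z \right)} = -3 + 4 Z^{2}$ ($a{\left(Z \right)} = -3 + \left(Z + Z\right) \left(Z + Z\right) = -3 + 2 Z 2 Z = -3 + 4 Z^{2}$)
$m = -2856$ ($m = \left(-4\right) 714 = -2856$)
$u = 4107529$ ($u = \left(-3 + 4 \left(-1013\right)^{2}\right) - -2856 = \left(-3 + 4 \cdot 1026169\right) + 2856 = \left(-3 + 4104676\right) + 2856 = 4104673 + 2856 = 4107529$)
$\frac{1}{u} = \frac{1}{4107529}$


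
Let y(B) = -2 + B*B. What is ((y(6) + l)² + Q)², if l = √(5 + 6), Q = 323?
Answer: 2270964 + 202640*√11 ≈ 2.9430e+6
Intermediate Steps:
y(B) = -2 + B²
l = √11 ≈ 3.3166
((y(6) + l)² + Q)² = (((-2 + 6²) + √11)² + 323)² = (((-2 + 36) + √11)² + 323)² = ((34 + √11)² + 323)² = (323 + (34 + √11)²)²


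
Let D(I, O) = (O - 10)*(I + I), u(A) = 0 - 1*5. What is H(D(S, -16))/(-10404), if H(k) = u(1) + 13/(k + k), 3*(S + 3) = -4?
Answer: 517/1082016 ≈ 0.00047781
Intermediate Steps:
S = -13/3 (S = -3 + (⅓)*(-4) = -3 - 4/3 = -13/3 ≈ -4.3333)
u(A) = -5 (u(A) = 0 - 5 = -5)
D(I, O) = 2*I*(-10 + O) (D(I, O) = (-10 + O)*(2*I) = 2*I*(-10 + O))
H(k) = -5 + 13/(2*k) (H(k) = -5 + 13/(k + k) = -5 + 13/((2*k)) = -5 + 13*(1/(2*k)) = -5 + 13/(2*k))
H(D(S, -16))/(-10404) = (-5 + 13/(2*((2*(-13/3)*(-10 - 16)))))/(-10404) = (-5 + 13/(2*((2*(-13/3)*(-26)))))*(-1/10404) = (-5 + 13/(2*(676/3)))*(-1/10404) = (-5 + (13/2)*(3/676))*(-1/10404) = (-5 + 3/104)*(-1/10404) = -517/104*(-1/10404) = 517/1082016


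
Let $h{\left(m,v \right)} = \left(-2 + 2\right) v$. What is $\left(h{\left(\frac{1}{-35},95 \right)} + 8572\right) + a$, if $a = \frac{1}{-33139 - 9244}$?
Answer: $\frac{363307075}{42383} \approx 8572.0$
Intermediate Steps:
$h{\left(m,v \right)} = 0$ ($h{\left(m,v \right)} = 0 v = 0$)
$a = - \frac{1}{42383}$ ($a = \frac{1}{-42383} = - \frac{1}{42383} \approx -2.3594 \cdot 10^{-5}$)
$\left(h{\left(\frac{1}{-35},95 \right)} + 8572\right) + a = \left(0 + 8572\right) - \frac{1}{42383} = 8572 - \frac{1}{42383} = \frac{363307075}{42383}$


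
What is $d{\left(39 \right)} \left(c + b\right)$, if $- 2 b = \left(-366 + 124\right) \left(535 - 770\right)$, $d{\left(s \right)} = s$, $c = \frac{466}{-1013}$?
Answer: $- \frac{1123399719}{1013} \approx -1.109 \cdot 10^{6}$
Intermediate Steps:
$c = - \frac{466}{1013}$ ($c = 466 \left(- \frac{1}{1013}\right) = - \frac{466}{1013} \approx -0.46002$)
$b = -28435$ ($b = - \frac{\left(-366 + 124\right) \left(535 - 770\right)}{2} = - \frac{\left(-242\right) \left(-235\right)}{2} = \left(- \frac{1}{2}\right) 56870 = -28435$)
$d{\left(39 \right)} \left(c + b\right) = 39 \left(- \frac{466}{1013} - 28435\right) = 39 \left(- \frac{28805121}{1013}\right) = - \frac{1123399719}{1013}$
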